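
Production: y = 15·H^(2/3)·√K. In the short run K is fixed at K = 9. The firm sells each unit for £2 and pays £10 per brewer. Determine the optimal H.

H* = 216

With K = 9, MP_H = (2/3)·15·H^(-1/3)·9^(1/2) = 30·H^(-1/3).
Profit maximization for a price taker requires P·MP_H = w: 2·30·H^(-1/3) = 10.
So H^(-1/3) = 1/6, which gives H = 216.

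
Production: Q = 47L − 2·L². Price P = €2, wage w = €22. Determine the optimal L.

The marginal product of L is MP_L = 47 − 4L.
A price-taking firm hires until the value of the marginal product equals the wage: P·MP_L = w, so 2·(47 − 4L) = 22.
Then 47 − 4L = 11, giving L = 9.

L* = 9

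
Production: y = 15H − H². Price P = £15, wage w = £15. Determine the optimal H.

H* = 7

The marginal product of H is MP_H = 15 − 2H.
A price-taking firm hires until the value of the marginal product equals the wage: P·MP_H = w, so 15·(15 − 2H) = 15.
Then 15 − 2H = 1, giving H = 7.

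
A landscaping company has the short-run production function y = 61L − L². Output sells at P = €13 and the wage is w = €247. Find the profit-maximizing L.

The marginal product of L is MP_L = 61 − 2L.
A price-taking firm hires until the value of the marginal product equals the wage: P·MP_L = w, so 13·(61 − 2L) = 247.
Then 61 − 2L = 19, giving L = 21.

L* = 21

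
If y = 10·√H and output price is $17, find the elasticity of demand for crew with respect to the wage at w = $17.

ε = -2

MP_H = (1/2)·10·H^(-1/2), so P·MP_H = w gives 85·H^(-1/2) = w.
Solving, H(w) = (85/w)^(2). This is a constant-elasticity form: H ∝ w^(−2), so ε = −2.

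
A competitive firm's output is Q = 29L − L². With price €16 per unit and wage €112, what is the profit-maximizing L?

L* = 11

The marginal product of L is MP_L = 29 − 2L.
A price-taking firm hires until the value of the marginal product equals the wage: P·MP_L = w, so 16·(29 − 2L) = 112.
Then 29 − 2L = 7, giving L = 11.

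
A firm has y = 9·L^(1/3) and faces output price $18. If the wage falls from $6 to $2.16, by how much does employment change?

ΔL = 98

From P·MP_L = w with MP_L = 3·L^(-2/3), the labor demand is L(w) = (54/w)^(3/2).
At w = 6: L = 27. At w = 2.16: L = 125.
ΔL = 125 − 27 = 98.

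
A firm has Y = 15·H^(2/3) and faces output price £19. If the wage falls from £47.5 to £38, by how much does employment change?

From P·MP_H = w with MP_H = 10·H^(-1/3), the labor demand is H(w) = (190/w)^(3).
At w = 47.5: H = 64. At w = 38: H = 125.
ΔH = 125 − 64 = 61.

ΔH = 61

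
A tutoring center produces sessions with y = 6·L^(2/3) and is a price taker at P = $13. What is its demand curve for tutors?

L(w) = 140608/w³

MP_L = (2/3)·6·L^(-1/3) = 4·L^(-1/3).
Setting P·MP_L = w: 52·L^(-1/3) = w.
Solving for L: L^(-1/3) = w/52, so L = (52/w)^(3).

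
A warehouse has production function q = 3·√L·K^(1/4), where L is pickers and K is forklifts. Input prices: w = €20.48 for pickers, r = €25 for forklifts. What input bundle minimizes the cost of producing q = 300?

Cost minimization requires the marginal rate of technical substitution to equal the input-price ratio: MP_L/MP_K = w/r.
Here MP_L/MP_K = (1/2)·(K/L)/(1/4) = 2·(K/L). Setting this equal to 20.48/25 = 0.8192 gives K = 0.4096L.
Substituting into q = 300: 3·L^(1/2)·(0.4096L)^(1/4) = 300.
Solving, L = 625 and K = 256.

L* = 625, K* = 256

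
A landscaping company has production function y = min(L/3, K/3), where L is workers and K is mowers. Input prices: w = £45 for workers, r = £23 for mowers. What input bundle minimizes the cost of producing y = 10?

With a fixed-proportions technology, the cost-minimizing bundle uses no slack in either input: L/3 = K/3 = y.
So L = 3·10 = 30 and K = 3·10 = 30.

L* = 30, K* = 30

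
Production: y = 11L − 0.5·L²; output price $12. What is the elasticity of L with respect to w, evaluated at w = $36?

ε = -0.375

From P·MP_L = w with MP_L = 11 − L, labor demand is L(w) = 11 − w/12.
dL/dw = −1/(12) = -1/12.
At w = 36, L = 8, so ε = (dL/dw)·(w/L) = (-1/12)·(36/8) = -0.375.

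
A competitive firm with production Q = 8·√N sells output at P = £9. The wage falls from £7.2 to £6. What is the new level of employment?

From P·MP_N = w with MP_N = 4·N^(-1/2), the labor demand is N(w) = (36/w)^(2).
At w = 7.2: N = 25. At w = 6: N = 36.

N* = 36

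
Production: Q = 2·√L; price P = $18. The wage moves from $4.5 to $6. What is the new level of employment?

From P·MP_L = w with MP_L = L^(-1/2), the labor demand is L(w) = (18/w)^(2).
At w = 4.5: L = 16. At w = 6: L = 9.

L* = 9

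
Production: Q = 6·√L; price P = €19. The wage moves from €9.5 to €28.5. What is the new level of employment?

L* = 4

From P·MP_L = w with MP_L = 3·L^(-1/2), the labor demand is L(w) = (57/w)^(2).
At w = 9.5: L = 36. At w = 28.5: L = 4.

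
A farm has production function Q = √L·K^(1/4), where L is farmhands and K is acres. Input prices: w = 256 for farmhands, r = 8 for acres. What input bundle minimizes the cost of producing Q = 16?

L* = 16, K* = 256

Cost minimization requires the marginal rate of technical substitution to equal the input-price ratio: MP_L/MP_K = w/r.
Here MP_L/MP_K = (1/2)·(K/L)/(1/4) = 2·(K/L). Setting this equal to 256/8 = 32 gives K = 16L.
Substituting into Q = 16: L^(1/2)·(16L)^(1/4) = 16.
Solving, L = 16 and K = 256.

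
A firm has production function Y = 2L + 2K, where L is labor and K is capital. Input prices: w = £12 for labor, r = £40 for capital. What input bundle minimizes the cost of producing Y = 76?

The inputs are perfect substitutes, so the firm uses whichever has the lower cost per unit of output.
Cost per unit of output via L is w/2 = 6; via K it is r/2 = 20. L is cheaper.
Producing Y = 76 with L alone: L = 38, K = 0.

L* = 38, K* = 0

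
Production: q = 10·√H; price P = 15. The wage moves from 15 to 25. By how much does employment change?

ΔH = -16

From P·MP_H = w with MP_H = 5·H^(-1/2), the labor demand is H(w) = (75/w)^(2).
At w = 15: H = 25. At w = 25: H = 9.
ΔH = 9 − 25 = -16.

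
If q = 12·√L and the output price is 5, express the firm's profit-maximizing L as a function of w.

L(w) = 900/w²

MP_L = (1/2)·12·L^(-1/2) = 6·L^(-1/2).
Setting P·MP_L = w: 30·L^(-1/2) = w.
Solving for L: L^(-1/2) = w/30, so L = (30/w)^(2).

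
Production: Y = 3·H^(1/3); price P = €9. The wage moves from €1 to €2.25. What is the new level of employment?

H* = 8

From P·MP_H = w with MP_H = H^(-2/3), the labor demand is H(w) = (9/w)^(3/2).
At w = 1: H = 27. At w = 2.25: H = 8.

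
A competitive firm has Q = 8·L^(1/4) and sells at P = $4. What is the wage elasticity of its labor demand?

ε = -4/3

MP_L = (1/4)·8·L^(-3/4), so P·MP_L = w gives 8·L^(-3/4) = w.
Solving, L(w) = (8/w)^(4/3). This is a constant-elasticity form: L ∝ w^(−4/3), so ε = −4/3.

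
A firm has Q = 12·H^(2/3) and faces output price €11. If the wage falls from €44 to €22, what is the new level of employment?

From P·MP_H = w with MP_H = 8·H^(-1/3), the labor demand is H(w) = (88/w)^(3).
At w = 44: H = 8. At w = 22: H = 64.

H* = 64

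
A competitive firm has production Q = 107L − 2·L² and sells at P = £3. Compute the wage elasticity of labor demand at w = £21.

From P·MP_L = w with MP_L = 107 − 4L, labor demand is L(w) = (107 − w/3)/4.
dL/dw = −1/(12) = -1/12.
At w = 21, L = 25, so ε = (dL/dw)·(w/L) = (-1/12)·(21/25) = -0.07.

ε = -0.07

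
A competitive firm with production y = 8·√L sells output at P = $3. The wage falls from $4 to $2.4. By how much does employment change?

ΔL = 16

From P·MP_L = w with MP_L = 4·L^(-1/2), the labor demand is L(w) = (12/w)^(2).
At w = 4: L = 9. At w = 2.4: L = 25.
ΔL = 25 − 9 = 16.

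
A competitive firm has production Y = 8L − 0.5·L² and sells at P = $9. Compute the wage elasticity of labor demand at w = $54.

ε = -3

From P·MP_L = w with MP_L = 8 − L, labor demand is L(w) = 8 − w/9.
dL/dw = −1/(9) = -1/9.
At w = 54, L = 2, so ε = (dL/dw)·(w/L) = (-1/9)·(54/2) = -3.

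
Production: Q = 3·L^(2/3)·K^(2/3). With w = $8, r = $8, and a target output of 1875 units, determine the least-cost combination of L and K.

L* = 125, K* = 125

Cost minimization requires the marginal rate of technical substitution to equal the input-price ratio: MP_L/MP_K = w/r.
Here MP_L/MP_K = (2/3)·(K/L)/(2/3) = (K/L). Setting this equal to 8/8 = 1 gives K = L.
Substituting into Q = 1875: 3·L^(2/3)·(L)^(2/3) = 1875.
Solving, L = 125 and K = 125.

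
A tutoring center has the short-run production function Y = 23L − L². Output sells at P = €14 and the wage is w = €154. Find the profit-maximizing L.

The marginal product of L is MP_L = 23 − 2L.
A price-taking firm hires until the value of the marginal product equals the wage: P·MP_L = w, so 14·(23 − 2L) = 154.
Then 23 − 2L = 11, giving L = 6.

L* = 6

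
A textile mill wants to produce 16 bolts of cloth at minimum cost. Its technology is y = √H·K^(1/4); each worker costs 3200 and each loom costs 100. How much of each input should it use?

H* = 16, K* = 256

Cost minimization requires the marginal rate of technical substitution to equal the input-price ratio: MP_H/MP_K = w/r.
Here MP_H/MP_K = (1/2)·(K/H)/(1/4) = 2·(K/H). Setting this equal to 3200/100 = 32 gives K = 16H.
Substituting into y = 16: H^(1/2)·(16H)^(1/4) = 16.
Solving, H = 16 and K = 256.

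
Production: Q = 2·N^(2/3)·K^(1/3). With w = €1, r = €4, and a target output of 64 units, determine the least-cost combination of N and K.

N* = 64, K* = 8

Cost minimization requires the marginal rate of technical substitution to equal the input-price ratio: MP_N/MP_K = w/r.
Here MP_N/MP_K = (2/3)·(K/N)/(1/3) = 2·(K/N). Setting this equal to 1/4 = 0.25 gives K = 0.125N.
Substituting into Q = 64: 2·N^(2/3)·(0.125N)^(1/3) = 64.
Solving, N = 64 and K = 8.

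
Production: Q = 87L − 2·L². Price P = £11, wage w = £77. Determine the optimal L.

L* = 20

The marginal product of L is MP_L = 87 − 4L.
A price-taking firm hires until the value of the marginal product equals the wage: P·MP_L = w, so 11·(87 − 4L) = 77.
Then 87 − 4L = 7, giving L = 20.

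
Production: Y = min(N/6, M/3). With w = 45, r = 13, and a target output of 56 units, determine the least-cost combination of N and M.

With a fixed-proportions technology, the cost-minimizing bundle uses no slack in either input: N/6 = M/3 = Y.
So N = 6·56 = 336 and M = 3·56 = 168.

N* = 336, M* = 168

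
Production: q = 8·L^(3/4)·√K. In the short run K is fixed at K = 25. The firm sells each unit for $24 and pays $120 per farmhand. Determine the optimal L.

L* = 1296

With K = 25, MP_L = (3/4)·8·L^(-1/4)·25^(1/2) = 30·L^(-1/4).
Profit maximization for a price taker requires P·MP_L = w: 24·30·L^(-1/4) = 120.
So L^(-1/4) = 1/6, which gives L = 1296.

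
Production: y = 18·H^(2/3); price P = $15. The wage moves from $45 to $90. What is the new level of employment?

From P·MP_H = w with MP_H = 12·H^(-1/3), the labor demand is H(w) = (180/w)^(3).
At w = 45: H = 64. At w = 90: H = 8.

H* = 8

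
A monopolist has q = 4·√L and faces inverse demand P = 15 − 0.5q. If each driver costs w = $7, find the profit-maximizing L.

L* = 4

Marginal revenue from the inverse demand is MR = 15 − q.
The marginal product is MP_L = 2·L^(-1/2).
A monopolist hires until marginal revenue product equals the wage: MR·MP_L = w.
At L, q = 4·√L. Substituting and solving: (15 − 4·√L)·2·L^(-1/2) = 7 gives L = 4.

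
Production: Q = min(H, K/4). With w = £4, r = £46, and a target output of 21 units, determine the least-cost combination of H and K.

With a fixed-proportions technology, the cost-minimizing bundle uses no slack in either input: H = K/4 = Q.
So H = 21 and K = 4·21 = 84.

H* = 21, K* = 84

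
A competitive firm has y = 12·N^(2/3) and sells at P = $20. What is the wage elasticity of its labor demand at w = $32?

MP_N = (2/3)·12·N^(-1/3), so P·MP_N = w gives 160·N^(-1/3) = w.
Solving, N(w) = (160/w)^(3). This is a constant-elasticity form: N ∝ w^(−3), so ε = −3.

ε = -3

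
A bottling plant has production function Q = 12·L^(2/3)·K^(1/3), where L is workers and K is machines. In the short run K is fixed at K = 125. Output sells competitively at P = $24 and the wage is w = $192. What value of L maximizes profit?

With K = 125, MP_L = (2/3)·12·L^(-1/3)·125^(1/3) = 40·L^(-1/3).
Profit maximization for a price taker requires P·MP_L = w: 24·40·L^(-1/3) = 192.
So L^(-1/3) = 0.2, which gives L = 125.

L* = 125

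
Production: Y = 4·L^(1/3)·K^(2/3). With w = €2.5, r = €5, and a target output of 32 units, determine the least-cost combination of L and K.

Cost minimization requires the marginal rate of technical substitution to equal the input-price ratio: MP_L/MP_K = w/r.
Here MP_L/MP_K = (1/3)·(K/L)/(2/3) = 0.5·(K/L). Setting this equal to 2.5/5 = 0.5 gives K = L.
Substituting into Y = 32: 4·L^(1/3)·(L)^(2/3) = 32.
Solving, L = 8 and K = 8.

L* = 8, K* = 8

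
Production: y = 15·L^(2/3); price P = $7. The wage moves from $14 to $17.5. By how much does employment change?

From P·MP_L = w with MP_L = 10·L^(-1/3), the labor demand is L(w) = (70/w)^(3).
At w = 14: L = 125. At w = 17.5: L = 64.
ΔL = 64 − 125 = -61.

ΔL = -61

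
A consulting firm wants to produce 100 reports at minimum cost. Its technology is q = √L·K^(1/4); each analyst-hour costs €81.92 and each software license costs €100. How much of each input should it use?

Cost minimization requires the marginal rate of technical substitution to equal the input-price ratio: MP_L/MP_K = w/r.
Here MP_L/MP_K = (1/2)·(K/L)/(1/4) = 2·(K/L). Setting this equal to 81.92/100 = 0.8192 gives K = 0.4096L.
Substituting into q = 100: L^(1/2)·(0.4096L)^(1/4) = 100.
Solving, L = 625 and K = 256.

L* = 625, K* = 256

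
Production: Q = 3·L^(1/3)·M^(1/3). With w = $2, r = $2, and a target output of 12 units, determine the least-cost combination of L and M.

L* = 8, M* = 8

Cost minimization requires the marginal rate of technical substitution to equal the input-price ratio: MP_L/MP_M = w/r.
Here MP_L/MP_M = (1/3)·(M/L)/(1/3) = (M/L). Setting this equal to 2/2 = 1 gives M = L.
Substituting into Q = 12: 3·L^(1/3)·(L)^(1/3) = 12.
Solving, L = 8 and M = 8.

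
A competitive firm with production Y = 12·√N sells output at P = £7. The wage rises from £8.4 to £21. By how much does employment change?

From P·MP_N = w with MP_N = 6·N^(-1/2), the labor demand is N(w) = (42/w)^(2).
At w = 8.4: N = 25. At w = 21: N = 4.
ΔN = 4 − 25 = -21.

ΔN = -21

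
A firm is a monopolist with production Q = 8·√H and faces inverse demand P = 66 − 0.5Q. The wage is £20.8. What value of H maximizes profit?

H* = 25

Marginal revenue from the inverse demand is MR = 66 − Q.
The marginal product is MP_H = 4·H^(-1/2).
A monopolist hires until marginal revenue product equals the wage: MR·MP_H = w.
At H, Q = 8·√H. Substituting and solving: (66 − 8·√H)·4·H^(-1/2) = 20.8 gives H = 25.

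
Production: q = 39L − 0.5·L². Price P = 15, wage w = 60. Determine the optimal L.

The marginal product of L is MP_L = 39 − L.
A price-taking firm hires until the value of the marginal product equals the wage: P·MP_L = w, so 15·(39 − L) = 60.
Then 39 − L = 4, giving L = 35.

L* = 35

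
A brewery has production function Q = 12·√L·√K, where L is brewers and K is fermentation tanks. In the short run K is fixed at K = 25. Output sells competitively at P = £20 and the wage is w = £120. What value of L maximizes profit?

With K = 25, MP_L = (1/2)·12·L^(-1/2)·25^(1/2) = 30·L^(-1/2).
Profit maximization for a price taker requires P·MP_L = w: 20·30·L^(-1/2) = 120.
So L^(-1/2) = 0.2, which gives L = 25.

L* = 25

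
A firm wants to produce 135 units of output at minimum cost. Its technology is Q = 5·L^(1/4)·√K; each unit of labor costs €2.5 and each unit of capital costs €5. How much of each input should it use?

Cost minimization requires the marginal rate of technical substitution to equal the input-price ratio: MP_L/MP_K = w/r.
Here MP_L/MP_K = (1/4)·(K/L)/(1/2) = 0.5·(K/L). Setting this equal to 2.5/5 = 0.5 gives K = L.
Substituting into Q = 135: 5·L^(1/4)·(L)^(1/2) = 135.
Solving, L = 81 and K = 81.

L* = 81, K* = 81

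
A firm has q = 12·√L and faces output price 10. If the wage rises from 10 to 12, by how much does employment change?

From P·MP_L = w with MP_L = 6·L^(-1/2), the labor demand is L(w) = (60/w)^(2).
At w = 10: L = 36. At w = 12: L = 25.
ΔL = 25 − 36 = -11.

ΔL = -11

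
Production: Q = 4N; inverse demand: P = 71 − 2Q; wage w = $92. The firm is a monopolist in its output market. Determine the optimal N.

Marginal revenue from the inverse demand is MR = 71 − 4Q.
The marginal product is MP_N = 4.
A monopolist hires until marginal revenue product equals the wage: MR·MP_N = w.
(71 − 16N)·4 = 92, so N = 3.

N* = 3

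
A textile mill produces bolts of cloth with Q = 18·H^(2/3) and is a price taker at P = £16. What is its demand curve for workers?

MP_H = (2/3)·18·H^(-1/3) = 12·H^(-1/3).
Setting P·MP_H = w: 192·H^(-1/3) = w.
Solving for H: H^(-1/3) = w/192, so H = (192/w)^(3).

H(w) = 7077888/w³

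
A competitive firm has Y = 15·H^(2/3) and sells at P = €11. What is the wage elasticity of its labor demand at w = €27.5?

ε = -3

MP_H = (2/3)·15·H^(-1/3), so P·MP_H = w gives 110·H^(-1/3) = w.
Solving, H(w) = (110/w)^(3). This is a constant-elasticity form: H ∝ w^(−3), so ε = −3.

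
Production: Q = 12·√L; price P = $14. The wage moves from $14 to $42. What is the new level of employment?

From P·MP_L = w with MP_L = 6·L^(-1/2), the labor demand is L(w) = (84/w)^(2).
At w = 14: L = 36. At w = 42: L = 4.

L* = 4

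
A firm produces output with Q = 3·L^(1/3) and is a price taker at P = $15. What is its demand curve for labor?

MP_L = (1/3)·3·L^(-2/3) = L^(-2/3).
Setting P·MP_L = w: 15·L^(-2/3) = w.
Solving for L: L^(-2/3) = w/15, so L = (15/w)^(3/2).

L(w) = (15/w)^(3/2)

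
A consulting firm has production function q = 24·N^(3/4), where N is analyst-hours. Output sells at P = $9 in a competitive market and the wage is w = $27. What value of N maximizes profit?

MP_N = (3/4)·24·N^(-1/4) = 18·N^(-1/4).
Profit maximization for a price taker requires P·MP_N = w: 9·18·N^(-1/4) = 27.
So N^(-1/4) = 1/6, which gives N = 1296.

N* = 1296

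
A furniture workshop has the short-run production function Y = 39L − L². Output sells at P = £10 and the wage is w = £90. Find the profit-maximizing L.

L* = 15

The marginal product of L is MP_L = 39 − 2L.
A price-taking firm hires until the value of the marginal product equals the wage: P·MP_L = w, so 10·(39 − 2L) = 90.
Then 39 − 2L = 9, giving L = 15.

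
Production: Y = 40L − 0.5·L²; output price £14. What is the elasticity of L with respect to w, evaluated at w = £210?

From P·MP_L = w with MP_L = 40 − L, labor demand is L(w) = 40 − w/14.
dL/dw = −1/(14) = -1/14.
At w = 210, L = 25, so ε = (dL/dw)·(w/L) = (-1/14)·(210/25) = -0.6.

ε = -0.6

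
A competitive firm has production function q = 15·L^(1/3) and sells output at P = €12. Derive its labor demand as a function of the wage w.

L(w) = (60/w)^(3/2)

MP_L = (1/3)·15·L^(-2/3) = 5·L^(-2/3).
Setting P·MP_L = w: 60·L^(-2/3) = w.
Solving for L: L^(-2/3) = w/60, so L = (60/w)^(3/2).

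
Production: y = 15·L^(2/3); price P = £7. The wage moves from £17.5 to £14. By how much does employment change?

From P·MP_L = w with MP_L = 10·L^(-1/3), the labor demand is L(w) = (70/w)^(3).
At w = 17.5: L = 64. At w = 14: L = 125.
ΔL = 125 − 64 = 61.

ΔL = 61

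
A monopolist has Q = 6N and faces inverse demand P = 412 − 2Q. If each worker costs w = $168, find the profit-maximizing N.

N* = 16

Marginal revenue from the inverse demand is MR = 412 − 4Q.
The marginal product is MP_N = 6.
A monopolist hires until marginal revenue product equals the wage: MR·MP_N = w.
(412 − 24N)·6 = 168, so N = 16.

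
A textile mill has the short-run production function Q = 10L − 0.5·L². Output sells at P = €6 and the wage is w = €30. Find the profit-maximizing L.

The marginal product of L is MP_L = 10 − L.
A price-taking firm hires until the value of the marginal product equals the wage: P·MP_L = w, so 6·(10 − L) = 30.
Then 10 − L = 5, giving L = 5.

L* = 5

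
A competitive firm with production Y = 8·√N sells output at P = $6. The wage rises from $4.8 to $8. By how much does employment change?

From P·MP_N = w with MP_N = 4·N^(-1/2), the labor demand is N(w) = (24/w)^(2).
At w = 4.8: N = 25. At w = 8: N = 9.
ΔN = 9 − 25 = -16.

ΔN = -16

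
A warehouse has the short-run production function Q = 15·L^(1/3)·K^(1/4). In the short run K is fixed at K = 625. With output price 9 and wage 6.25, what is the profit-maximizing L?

L* = 216

With K = 625, MP_L = (1/3)·15·L^(-2/3)·625^(1/4) = 25·L^(-2/3).
Profit maximization for a price taker requires P·MP_L = w: 9·25·L^(-2/3) = 6.25.
So L^(-2/3) = 1/36, which gives L = 216.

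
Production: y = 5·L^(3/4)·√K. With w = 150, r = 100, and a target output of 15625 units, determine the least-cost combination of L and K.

Cost minimization requires the marginal rate of technical substitution to equal the input-price ratio: MP_L/MP_K = w/r.
Here MP_L/MP_K = (3/4)·(K/L)/(1/2) = 1.5·(K/L). Setting this equal to 150/100 = 1.5 gives K = L.
Substituting into y = 15625: 5·L^(3/4)·(L)^(1/2) = 15625.
Solving, L = 625 and K = 625.

L* = 625, K* = 625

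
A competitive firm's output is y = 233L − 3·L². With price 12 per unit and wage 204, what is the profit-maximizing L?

L* = 36

The marginal product of L is MP_L = 233 − 6L.
A price-taking firm hires until the value of the marginal product equals the wage: P·MP_L = w, so 12·(233 − 6L) = 204.
Then 233 − 6L = 17, giving L = 36.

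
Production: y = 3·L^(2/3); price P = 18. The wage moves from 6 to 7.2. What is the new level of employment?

From P·MP_L = w with MP_L = 2·L^(-1/3), the labor demand is L(w) = (36/w)^(3).
At w = 6: L = 216. At w = 7.2: L = 125.

L* = 125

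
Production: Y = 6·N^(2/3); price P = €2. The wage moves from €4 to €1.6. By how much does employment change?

From P·MP_N = w with MP_N = 4·N^(-1/3), the labor demand is N(w) = (8/w)^(3).
At w = 4: N = 8. At w = 1.6: N = 125.
ΔN = 125 − 8 = 117.

ΔN = 117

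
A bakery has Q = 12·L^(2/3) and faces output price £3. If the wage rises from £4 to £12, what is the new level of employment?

From P·MP_L = w with MP_L = 8·L^(-1/3), the labor demand is L(w) = (24/w)^(3).
At w = 4: L = 216. At w = 12: L = 8.

L* = 8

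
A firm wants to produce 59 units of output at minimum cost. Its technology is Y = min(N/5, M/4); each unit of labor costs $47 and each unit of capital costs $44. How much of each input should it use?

N* = 295, M* = 236

With a fixed-proportions technology, the cost-minimizing bundle uses no slack in either input: N/5 = M/4 = Y.
So N = 5·59 = 295 and M = 4·59 = 236.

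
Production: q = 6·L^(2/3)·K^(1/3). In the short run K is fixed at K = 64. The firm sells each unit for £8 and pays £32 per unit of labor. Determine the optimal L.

With K = 64, MP_L = (2/3)·6·L^(-1/3)·64^(1/3) = 16·L^(-1/3).
Profit maximization for a price taker requires P·MP_L = w: 8·16·L^(-1/3) = 32.
So L^(-1/3) = 0.25, which gives L = 64.

L* = 64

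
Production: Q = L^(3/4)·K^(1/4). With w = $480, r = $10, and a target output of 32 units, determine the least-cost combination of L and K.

L* = 16, K* = 256

Cost minimization requires the marginal rate of technical substitution to equal the input-price ratio: MP_L/MP_K = w/r.
Here MP_L/MP_K = (3/4)·(K/L)/(1/4) = 3·(K/L). Setting this equal to 480/10 = 48 gives K = 16L.
Substituting into Q = 32: L^(3/4)·(16L)^(1/4) = 32.
Solving, L = 16 and K = 256.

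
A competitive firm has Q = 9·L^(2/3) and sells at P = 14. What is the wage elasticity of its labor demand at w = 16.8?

ε = -3

MP_L = (2/3)·9·L^(-1/3), so P·MP_L = w gives 84·L^(-1/3) = w.
Solving, L(w) = (84/w)^(3). This is a constant-elasticity form: L ∝ w^(−3), so ε = −3.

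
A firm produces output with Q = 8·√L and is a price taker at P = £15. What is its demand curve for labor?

L(w) = 3600/w²

MP_L = (1/2)·8·L^(-1/2) = 4·L^(-1/2).
Setting P·MP_L = w: 60·L^(-1/2) = w.
Solving for L: L^(-1/2) = w/60, so L = (60/w)^(2).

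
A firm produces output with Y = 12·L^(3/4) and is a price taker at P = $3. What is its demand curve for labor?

L(w) = 531441/w^(4)

MP_L = (3/4)·12·L^(-1/4) = 9·L^(-1/4).
Setting P·MP_L = w: 27·L^(-1/4) = w.
Solving for L: L^(-1/4) = w/27, so L = (27/w)^(4).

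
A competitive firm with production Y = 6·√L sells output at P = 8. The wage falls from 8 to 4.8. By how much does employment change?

From P·MP_L = w with MP_L = 3·L^(-1/2), the labor demand is L(w) = (24/w)^(2).
At w = 8: L = 9. At w = 4.8: L = 25.
ΔL = 25 − 9 = 16.

ΔL = 16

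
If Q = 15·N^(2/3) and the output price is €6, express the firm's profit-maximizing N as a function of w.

N(w) = 216000/w³

MP_N = (2/3)·15·N^(-1/3) = 10·N^(-1/3).
Setting P·MP_N = w: 60·N^(-1/3) = w.
Solving for N: N^(-1/3) = w/60, so N = (60/w)^(3).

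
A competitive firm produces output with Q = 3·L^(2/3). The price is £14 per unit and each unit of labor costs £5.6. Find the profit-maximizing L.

MP_L = (2/3)·3·L^(-1/3) = 2·L^(-1/3).
Profit maximization for a price taker requires P·MP_L = w: 14·2·L^(-1/3) = 5.6.
So L^(-1/3) = 0.2, which gives L = 125.

L* = 125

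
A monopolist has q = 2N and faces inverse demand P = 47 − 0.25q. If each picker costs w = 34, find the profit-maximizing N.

Marginal revenue from the inverse demand is MR = 47 − 0.5q.
The marginal product is MP_N = 2.
A monopolist hires until marginal revenue product equals the wage: MR·MP_N = w.
(47 − N)·2 = 34, so N = 30.

N* = 30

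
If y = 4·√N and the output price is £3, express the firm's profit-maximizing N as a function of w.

N(w) = 36/w²

MP_N = (1/2)·4·N^(-1/2) = 2·N^(-1/2).
Setting P·MP_N = w: 6·N^(-1/2) = w.
Solving for N: N^(-1/2) = w/6, so N = (6/w)^(2).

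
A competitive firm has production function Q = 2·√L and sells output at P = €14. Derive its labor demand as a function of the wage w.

MP_L = (1/2)·2·L^(-1/2) = L^(-1/2).
Setting P·MP_L = w: 14·L^(-1/2) = w.
Solving for L: L^(-1/2) = w/14, so L = (14/w)^(2).

L(w) = 196/w²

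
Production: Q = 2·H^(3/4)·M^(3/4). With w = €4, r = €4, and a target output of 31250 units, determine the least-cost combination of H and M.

Cost minimization requires the marginal rate of technical substitution to equal the input-price ratio: MP_H/MP_M = w/r.
Here MP_H/MP_M = (3/4)·(M/H)/(3/4) = (M/H). Setting this equal to 4/4 = 1 gives M = H.
Substituting into Q = 31250: 2·H^(3/4)·(H)^(3/4) = 31250.
Solving, H = 625 and M = 625.

H* = 625, M* = 625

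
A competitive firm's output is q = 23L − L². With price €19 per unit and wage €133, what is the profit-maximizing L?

The marginal product of L is MP_L = 23 − 2L.
A price-taking firm hires until the value of the marginal product equals the wage: P·MP_L = w, so 19·(23 − 2L) = 133.
Then 23 − 2L = 7, giving L = 8.

L* = 8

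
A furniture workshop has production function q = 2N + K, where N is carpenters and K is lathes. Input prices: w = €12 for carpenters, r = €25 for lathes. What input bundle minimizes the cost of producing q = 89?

The inputs are perfect substitutes, so the firm uses whichever has the lower cost per unit of output.
Cost per unit of output via N is 6; via K it is 25. N is cheaper.
Producing q = 89 with N alone: N = 44.5, K = 0.

N* = 44.5, K* = 0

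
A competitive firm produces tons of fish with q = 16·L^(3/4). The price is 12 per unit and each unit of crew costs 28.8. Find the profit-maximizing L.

L* = 625

MP_L = (3/4)·16·L^(-1/4) = 12·L^(-1/4).
Profit maximization for a price taker requires P·MP_L = w: 12·12·L^(-1/4) = 28.8.
So L^(-1/4) = 0.2, which gives L = 625.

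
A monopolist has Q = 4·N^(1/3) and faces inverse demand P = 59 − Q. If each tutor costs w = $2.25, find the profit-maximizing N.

N* = 64

Marginal revenue from the inverse demand is MR = 59 − 2Q.
The marginal product is MP_N = (4/3)·N^(-2/3).
A monopolist hires until marginal revenue product equals the wage: MR·MP_N = w.
At N, Q = 4·N^(1/3). Substituting and solving: (59 − 8·N^(1/3))·(4/3)·N^(-2/3) = 2.25 gives N = 64.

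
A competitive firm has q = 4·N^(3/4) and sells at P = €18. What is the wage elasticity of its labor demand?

ε = -4

MP_N = (3/4)·4·N^(-1/4), so P·MP_N = w gives 54·N^(-1/4) = w.
Solving, N(w) = (54/w)^(4). This is a constant-elasticity form: N ∝ w^(−4), so ε = −4.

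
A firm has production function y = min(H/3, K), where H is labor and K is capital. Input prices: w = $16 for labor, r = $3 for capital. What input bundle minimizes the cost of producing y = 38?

H* = 114, K* = 38

With a fixed-proportions technology, the cost-minimizing bundle uses no slack in either input: H/3 = K = y.
So H = 3·38 = 114 and K = 38.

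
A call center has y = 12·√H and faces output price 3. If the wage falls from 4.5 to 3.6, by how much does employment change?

ΔH = 9

From P·MP_H = w with MP_H = 6·H^(-1/2), the labor demand is H(w) = (18/w)^(2).
At w = 4.5: H = 16. At w = 3.6: H = 25.
ΔH = 25 − 16 = 9.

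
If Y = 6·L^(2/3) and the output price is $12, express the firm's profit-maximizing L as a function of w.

MP_L = (2/3)·6·L^(-1/3) = 4·L^(-1/3).
Setting P·MP_L = w: 48·L^(-1/3) = w.
Solving for L: L^(-1/3) = w/48, so L = (48/w)^(3).

L(w) = 110592/w³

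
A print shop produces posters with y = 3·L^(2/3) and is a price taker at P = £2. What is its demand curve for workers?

L(w) = 64/w³

MP_L = (2/3)·3·L^(-1/3) = 2·L^(-1/3).
Setting P·MP_L = w: 4·L^(-1/3) = w.
Solving for L: L^(-1/3) = w/4, so L = (4/w)^(3).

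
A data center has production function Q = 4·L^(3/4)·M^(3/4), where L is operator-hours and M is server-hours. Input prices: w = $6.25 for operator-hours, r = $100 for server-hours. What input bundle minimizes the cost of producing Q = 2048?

L* = 256, M* = 16

Cost minimization requires the marginal rate of technical substitution to equal the input-price ratio: MP_L/MP_M = w/r.
Here MP_L/MP_M = (3/4)·(M/L)/(3/4) = (M/L). Setting this equal to 6.25/100 = 0.0625 gives M = 0.0625L.
Substituting into Q = 2048: 4·L^(3/4)·(0.0625L)^(3/4) = 2048.
Solving, L = 256 and M = 16.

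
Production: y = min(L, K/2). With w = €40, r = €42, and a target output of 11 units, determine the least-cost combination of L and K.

With a fixed-proportions technology, the cost-minimizing bundle uses no slack in either input: L = K/2 = y.
So L = 11 and K = 2·11 = 22.

L* = 11, K* = 22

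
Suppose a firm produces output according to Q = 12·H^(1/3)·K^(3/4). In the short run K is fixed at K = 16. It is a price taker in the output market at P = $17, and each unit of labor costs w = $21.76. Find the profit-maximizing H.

With K = 16, MP_H = (1/3)·12·H^(-2/3)·16^(3/4) = 32·H^(-2/3).
Profit maximization for a price taker requires P·MP_H = w: 17·32·H^(-2/3) = 21.76.
So H^(-2/3) = 0.04, which gives H = 125.

H* = 125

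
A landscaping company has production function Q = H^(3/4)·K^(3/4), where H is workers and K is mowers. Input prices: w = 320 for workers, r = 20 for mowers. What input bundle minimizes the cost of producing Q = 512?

H* = 16, K* = 256

Cost minimization requires the marginal rate of technical substitution to equal the input-price ratio: MP_H/MP_K = w/r.
Here MP_H/MP_K = (3/4)·(K/H)/(3/4) = (K/H). Setting this equal to 320/20 = 16 gives K = 16H.
Substituting into Q = 512: H^(3/4)·(16H)^(3/4) = 512.
Solving, H = 16 and K = 256.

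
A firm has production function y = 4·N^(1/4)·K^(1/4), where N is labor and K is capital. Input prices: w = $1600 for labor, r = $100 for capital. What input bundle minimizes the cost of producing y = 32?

N* = 16, K* = 256

Cost minimization requires the marginal rate of technical substitution to equal the input-price ratio: MP_N/MP_K = w/r.
Here MP_N/MP_K = (1/4)·(K/N)/(1/4) = (K/N). Setting this equal to 1600/100 = 16 gives K = 16N.
Substituting into y = 32: 4·N^(1/4)·(16N)^(1/4) = 32.
Solving, N = 16 and K = 256.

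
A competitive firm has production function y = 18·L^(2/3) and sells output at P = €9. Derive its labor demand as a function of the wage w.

L(w) = 1259712/w³

MP_L = (2/3)·18·L^(-1/3) = 12·L^(-1/3).
Setting P·MP_L = w: 108·L^(-1/3) = w.
Solving for L: L^(-1/3) = w/108, so L = (108/w)^(3).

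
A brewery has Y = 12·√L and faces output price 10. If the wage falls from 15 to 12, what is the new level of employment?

L* = 25

From P·MP_L = w with MP_L = 6·L^(-1/2), the labor demand is L(w) = (60/w)^(2).
At w = 15: L = 16. At w = 12: L = 25.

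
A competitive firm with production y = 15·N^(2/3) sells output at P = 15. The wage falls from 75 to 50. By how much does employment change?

From P·MP_N = w with MP_N = 10·N^(-1/3), the labor demand is N(w) = (150/w)^(3).
At w = 75: N = 8. At w = 50: N = 27.
ΔN = 27 − 8 = 19.

ΔN = 19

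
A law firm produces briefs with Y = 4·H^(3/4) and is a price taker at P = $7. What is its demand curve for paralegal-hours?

MP_H = (3/4)·4·H^(-1/4) = 3·H^(-1/4).
Setting P·MP_H = w: 21·H^(-1/4) = w.
Solving for H: H^(-1/4) = w/21, so H = (21/w)^(4).

H(w) = 194481/w^(4)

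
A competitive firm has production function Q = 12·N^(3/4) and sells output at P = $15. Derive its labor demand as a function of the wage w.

N(w) = (135/w)^(4)

MP_N = (3/4)·12·N^(-1/4) = 9·N^(-1/4).
Setting P·MP_N = w: 135·N^(-1/4) = w.
Solving for N: N^(-1/4) = w/135, so N = (135/w)^(4).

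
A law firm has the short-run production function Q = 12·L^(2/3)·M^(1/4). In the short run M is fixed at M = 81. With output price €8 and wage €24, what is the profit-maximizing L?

L* = 512

With M = 81, MP_L = (2/3)·12·L^(-1/3)·81^(1/4) = 24·L^(-1/3).
Profit maximization for a price taker requires P·MP_L = w: 8·24·L^(-1/3) = 24.
So L^(-1/3) = 0.125, which gives L = 512.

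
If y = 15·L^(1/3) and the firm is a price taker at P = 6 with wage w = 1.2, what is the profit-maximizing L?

MP_L = (1/3)·15·L^(-2/3) = 5·L^(-2/3).
Profit maximization for a price taker requires P·MP_L = w: 6·5·L^(-2/3) = 1.2.
So L^(-2/3) = 0.04, which gives L = 125.

L* = 125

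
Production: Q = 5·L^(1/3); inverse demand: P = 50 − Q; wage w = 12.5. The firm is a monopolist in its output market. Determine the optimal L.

Marginal revenue from the inverse demand is MR = 50 − 2Q.
The marginal product is MP_L = (5/3)·L^(-2/3).
A monopolist hires until marginal revenue product equals the wage: MR·MP_L = w.
At L, Q = 5·L^(1/3). Substituting and solving: (50 − 10·L^(1/3))·(5/3)·L^(-2/3) = 12.5 gives L = 8.

L* = 8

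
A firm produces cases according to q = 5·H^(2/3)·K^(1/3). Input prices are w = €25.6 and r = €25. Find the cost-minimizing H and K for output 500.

Cost minimization requires the marginal rate of technical substitution to equal the input-price ratio: MP_H/MP_K = w/r.
Here MP_H/MP_K = (2/3)·(K/H)/(1/3) = 2·(K/H). Setting this equal to 25.6/25 = 1.024 gives K = 0.512H.
Substituting into q = 500: 5·H^(2/3)·(0.512H)^(1/3) = 500.
Solving, H = 125 and K = 64.

H* = 125, K* = 64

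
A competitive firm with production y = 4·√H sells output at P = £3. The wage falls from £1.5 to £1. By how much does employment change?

ΔH = 20

From P·MP_H = w with MP_H = 2·H^(-1/2), the labor demand is H(w) = (6/w)^(2).
At w = 1.5: H = 16. At w = 1: H = 36.
ΔH = 36 − 16 = 20.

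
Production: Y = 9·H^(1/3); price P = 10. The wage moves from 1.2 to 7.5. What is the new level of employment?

H* = 8

From P·MP_H = w with MP_H = 3·H^(-2/3), the labor demand is H(w) = (30/w)^(3/2).
At w = 1.2: H = 125. At w = 7.5: H = 8.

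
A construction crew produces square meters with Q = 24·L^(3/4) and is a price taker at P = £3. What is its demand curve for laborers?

L(w) = 8503056/w^(4)

MP_L = (3/4)·24·L^(-1/4) = 18·L^(-1/4).
Setting P·MP_L = w: 54·L^(-1/4) = w.
Solving for L: L^(-1/4) = w/54, so L = (54/w)^(4).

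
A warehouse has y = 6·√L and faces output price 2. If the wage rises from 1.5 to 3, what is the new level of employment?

L* = 4

From P·MP_L = w with MP_L = 3·L^(-1/2), the labor demand is L(w) = (6/w)^(2).
At w = 1.5: L = 16. At w = 3: L = 4.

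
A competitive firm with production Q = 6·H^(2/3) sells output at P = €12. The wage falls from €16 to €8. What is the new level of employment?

H* = 216

From P·MP_H = w with MP_H = 4·H^(-1/3), the labor demand is H(w) = (48/w)^(3).
At w = 16: H = 27. At w = 8: H = 216.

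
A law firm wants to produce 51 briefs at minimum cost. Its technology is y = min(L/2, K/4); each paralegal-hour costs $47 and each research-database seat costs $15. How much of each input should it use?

L* = 102, K* = 204

With a fixed-proportions technology, the cost-minimizing bundle uses no slack in either input: L/2 = K/4 = y.
So L = 2·51 = 102 and K = 4·51 = 204.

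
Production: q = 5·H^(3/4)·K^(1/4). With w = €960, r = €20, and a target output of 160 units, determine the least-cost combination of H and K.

H* = 16, K* = 256

Cost minimization requires the marginal rate of technical substitution to equal the input-price ratio: MP_H/MP_K = w/r.
Here MP_H/MP_K = (3/4)·(K/H)/(1/4) = 3·(K/H). Setting this equal to 960/20 = 48 gives K = 16H.
Substituting into q = 160: 5·H^(3/4)·(16H)^(1/4) = 160.
Solving, H = 16 and K = 256.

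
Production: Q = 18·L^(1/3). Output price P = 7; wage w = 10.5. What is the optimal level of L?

L* = 8

MP_L = (1/3)·18·L^(-2/3) = 6·L^(-2/3).
Profit maximization for a price taker requires P·MP_L = w: 7·6·L^(-2/3) = 10.5.
So L^(-2/3) = 0.25, which gives L = 8.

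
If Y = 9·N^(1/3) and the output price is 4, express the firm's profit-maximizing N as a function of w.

N(w) = (12/w)^(3/2)

MP_N = (1/3)·9·N^(-2/3) = 3·N^(-2/3).
Setting P·MP_N = w: 12·N^(-2/3) = w.
Solving for N: N^(-2/3) = w/12, so N = (12/w)^(3/2).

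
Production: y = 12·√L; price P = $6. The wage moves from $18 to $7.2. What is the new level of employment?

L* = 25

From P·MP_L = w with MP_L = 6·L^(-1/2), the labor demand is L(w) = (36/w)^(2).
At w = 18: L = 4. At w = 7.2: L = 25.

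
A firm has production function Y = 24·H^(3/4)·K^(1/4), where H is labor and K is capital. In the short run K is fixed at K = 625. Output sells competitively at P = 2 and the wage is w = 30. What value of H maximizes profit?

With K = 625, MP_H = (3/4)·24·H^(-1/4)·625^(1/4) = 90·H^(-1/4).
Profit maximization for a price taker requires P·MP_H = w: 2·90·H^(-1/4) = 30.
So H^(-1/4) = 1/6, which gives H = 1296.

H* = 1296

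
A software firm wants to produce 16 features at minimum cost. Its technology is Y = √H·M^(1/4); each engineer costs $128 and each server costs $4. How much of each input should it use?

Cost minimization requires the marginal rate of technical substitution to equal the input-price ratio: MP_H/MP_M = w/r.
Here MP_H/MP_M = (1/2)·(M/H)/(1/4) = 2·(M/H). Setting this equal to 128/4 = 32 gives M = 16H.
Substituting into Y = 16: H^(1/2)·(16H)^(1/4) = 16.
Solving, H = 16 and M = 256.

H* = 16, M* = 256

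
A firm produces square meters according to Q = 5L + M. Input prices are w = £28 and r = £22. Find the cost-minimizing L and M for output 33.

The inputs are perfect substitutes, so the firm uses whichever has the lower cost per unit of output.
Cost per unit of output via L is 5.6; via M it is 22. L is cheaper.
Producing Q = 33 with L alone: L = 6.6, M = 0.

L* = 6.6, M* = 0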